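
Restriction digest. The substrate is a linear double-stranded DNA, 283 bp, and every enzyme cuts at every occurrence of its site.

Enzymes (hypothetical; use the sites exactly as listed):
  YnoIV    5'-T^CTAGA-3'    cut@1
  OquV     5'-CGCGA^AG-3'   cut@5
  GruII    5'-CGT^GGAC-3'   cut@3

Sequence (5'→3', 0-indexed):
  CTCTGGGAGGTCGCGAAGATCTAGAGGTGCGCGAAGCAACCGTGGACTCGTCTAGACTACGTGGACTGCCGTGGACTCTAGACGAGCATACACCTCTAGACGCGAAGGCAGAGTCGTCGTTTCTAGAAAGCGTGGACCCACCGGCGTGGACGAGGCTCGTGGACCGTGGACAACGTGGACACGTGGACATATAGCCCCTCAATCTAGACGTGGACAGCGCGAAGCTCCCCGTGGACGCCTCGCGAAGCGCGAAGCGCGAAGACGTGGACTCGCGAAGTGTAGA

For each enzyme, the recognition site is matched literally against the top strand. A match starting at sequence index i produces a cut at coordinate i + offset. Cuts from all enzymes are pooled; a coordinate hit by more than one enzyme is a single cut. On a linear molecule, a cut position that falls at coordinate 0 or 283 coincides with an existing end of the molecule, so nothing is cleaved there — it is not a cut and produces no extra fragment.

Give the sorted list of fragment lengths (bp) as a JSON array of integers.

Per-enzyme occurrences:
  YnoIV (TCTAGA, off=1): starts [19, 50, 76, 94, 121, 202] → cuts [20, 51, 77, 95, 122, 203]
  OquV (CGCGAAG, off=5): starts [11, 29, 100, 217, 240, 247, 254, 270] → cuts [16, 34, 105, 222, 245, 252, 259, 275]
  GruII (CGTGGAC, off=3): starts [40, 59, 69, 130, 144, 157, 164, 173, 181, 208, 229, 262] → cuts [43, 62, 72, 133, 147, 160, 167, 176, 184, 211, 232, 265]

Pooled cuts: [16, 20, 34, 43, 51, 62, 72, 77, 95, 105, 122, 133, 147, 160, 167, 176, 184, 203, 211, 222, 232, 245, 252, 259, 265, 275]

Fragments:
  [0,16): 16 bp
  [16,20): 4 bp
  [20,34): 14 bp
  [34,43): 9 bp
  [43,51): 8 bp
  [51,62): 11 bp
  [62,72): 10 bp
  [72,77): 5 bp
  [77,95): 18 bp
  [95,105): 10 bp
  [105,122): 17 bp
  [122,133): 11 bp
  [133,147): 14 bp
  [147,160): 13 bp
  [160,167): 7 bp
  [167,176): 9 bp
  [176,184): 8 bp
  [184,203): 19 bp
  [203,211): 8 bp
  [211,222): 11 bp
  [222,232): 10 bp
  [232,245): 13 bp
  [245,252): 7 bp
  [252,259): 7 bp
  [259,265): 6 bp
  [265,275): 10 bp
  [275,283): 8 bp

[4,5,6,7,7,7,8,8,8,8,9,9,10,10,10,10,11,11,11,13,13,14,14,16,17,18,19]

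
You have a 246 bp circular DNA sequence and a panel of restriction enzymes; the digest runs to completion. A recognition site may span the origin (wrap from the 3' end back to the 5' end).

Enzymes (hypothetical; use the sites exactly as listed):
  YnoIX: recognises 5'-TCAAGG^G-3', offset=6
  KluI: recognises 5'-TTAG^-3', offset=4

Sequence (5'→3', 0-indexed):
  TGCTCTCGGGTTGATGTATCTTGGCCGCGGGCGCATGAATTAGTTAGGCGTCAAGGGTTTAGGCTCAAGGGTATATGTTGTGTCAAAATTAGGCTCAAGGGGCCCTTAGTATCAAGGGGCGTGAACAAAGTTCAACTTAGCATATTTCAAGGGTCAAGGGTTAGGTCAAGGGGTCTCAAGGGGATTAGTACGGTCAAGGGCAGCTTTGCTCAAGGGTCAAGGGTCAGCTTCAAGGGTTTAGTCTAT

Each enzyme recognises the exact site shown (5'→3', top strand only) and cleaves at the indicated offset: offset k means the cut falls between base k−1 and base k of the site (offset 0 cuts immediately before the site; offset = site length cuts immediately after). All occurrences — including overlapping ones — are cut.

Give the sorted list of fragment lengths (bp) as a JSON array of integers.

Site scan:
  YnoIX (TCAAGGG, off=6): starts [50, 64, 94, 111, 146, 153, 165, 175, 193, 209, 216, 229] → cuts [56, 70, 100, 117, 152, 159, 171, 181, 199, 215, 222, 235]
  KluI (TTAG, off=4): starts [39, 43, 58, 88, 105, 136, 160, 184, 237] → cuts [43, 47, 62, 92, 109, 140, 164, 188, 241]

All cut coordinates (distinct, sorted): [43, 47, 56, 62, 70, 92, 100, 109, 117, 140, 152, 159, 164, 171, 181, 188, 199, 215, 222, 235, 241]

Fragments:
  43→47: 4 bp
  47→56: 9 bp
  56→62: 6 bp
  62→70: 8 bp
  70→92: 22 bp
  92→100: 8 bp
  100→109: 9 bp
  109→117: 8 bp
  117→140: 23 bp
  140→152: 12 bp
  152→159: 7 bp
  159→164: 5 bp
  164→171: 7 bp
  171→181: 10 bp
  181→188: 7 bp
  188→199: 11 bp
  199→215: 16 bp
  215→222: 7 bp
  222→235: 13 bp
  235→241: 6 bp
  241→43 (wrap): 246-241+43 = 48 bp

[4,5,6,6,7,7,7,7,8,8,8,9,9,10,11,12,13,16,22,23,48]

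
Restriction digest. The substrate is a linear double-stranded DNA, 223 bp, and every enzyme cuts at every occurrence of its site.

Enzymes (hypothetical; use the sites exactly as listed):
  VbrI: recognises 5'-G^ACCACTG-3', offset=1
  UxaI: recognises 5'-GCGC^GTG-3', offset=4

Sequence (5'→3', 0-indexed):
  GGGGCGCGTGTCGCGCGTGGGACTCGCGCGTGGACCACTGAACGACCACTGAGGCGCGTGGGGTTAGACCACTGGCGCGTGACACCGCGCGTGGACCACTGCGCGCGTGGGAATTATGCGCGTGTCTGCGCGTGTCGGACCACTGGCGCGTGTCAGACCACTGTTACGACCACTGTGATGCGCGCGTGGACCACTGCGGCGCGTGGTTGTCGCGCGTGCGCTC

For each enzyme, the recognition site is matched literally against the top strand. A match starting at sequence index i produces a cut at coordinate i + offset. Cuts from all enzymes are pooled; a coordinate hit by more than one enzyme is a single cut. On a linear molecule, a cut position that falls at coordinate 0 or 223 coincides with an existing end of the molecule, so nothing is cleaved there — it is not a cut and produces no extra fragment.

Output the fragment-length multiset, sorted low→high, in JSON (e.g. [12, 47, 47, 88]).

[4,4,4,7,7,7,8,9,10,10,11,11,11,12,12,12,13,13,13,13,15,17]

Per-enzyme occurrences:
  VbrI (GACCACTG, off=1): starts [32, 43, 66, 93, 137, 155, 167, 188] → cuts [33, 44, 67, 94, 138, 156, 168, 189]
  UxaI (GCGCGTG, off=4): starts [3, 12, 25, 53, 74, 86, 102, 117, 127, 145, 181, 198, 211] → cuts [7, 16, 29, 57, 78, 90, 106, 121, 131, 149, 185, 202, 215]

Pooled cuts: [7, 16, 29, 33, 44, 57, 67, 78, 90, 94, 106, 121, 131, 138, 149, 156, 168, 185, 189, 202, 215]

Fragments:
  [0,7): 7 bp
  [7,16): 9 bp
  [16,29): 13 bp
  [29,33): 4 bp
  [33,44): 11 bp
  [44,57): 13 bp
  [57,67): 10 bp
  [67,78): 11 bp
  [78,90): 12 bp
  [90,94): 4 bp
  [94,106): 12 bp
  [106,121): 15 bp
  [121,131): 10 bp
  [131,138): 7 bp
  [138,149): 11 bp
  [149,156): 7 bp
  [156,168): 12 bp
  [168,185): 17 bp
  [185,189): 4 bp
  [189,202): 13 bp
  [202,215): 13 bp
  [215,223): 8 bp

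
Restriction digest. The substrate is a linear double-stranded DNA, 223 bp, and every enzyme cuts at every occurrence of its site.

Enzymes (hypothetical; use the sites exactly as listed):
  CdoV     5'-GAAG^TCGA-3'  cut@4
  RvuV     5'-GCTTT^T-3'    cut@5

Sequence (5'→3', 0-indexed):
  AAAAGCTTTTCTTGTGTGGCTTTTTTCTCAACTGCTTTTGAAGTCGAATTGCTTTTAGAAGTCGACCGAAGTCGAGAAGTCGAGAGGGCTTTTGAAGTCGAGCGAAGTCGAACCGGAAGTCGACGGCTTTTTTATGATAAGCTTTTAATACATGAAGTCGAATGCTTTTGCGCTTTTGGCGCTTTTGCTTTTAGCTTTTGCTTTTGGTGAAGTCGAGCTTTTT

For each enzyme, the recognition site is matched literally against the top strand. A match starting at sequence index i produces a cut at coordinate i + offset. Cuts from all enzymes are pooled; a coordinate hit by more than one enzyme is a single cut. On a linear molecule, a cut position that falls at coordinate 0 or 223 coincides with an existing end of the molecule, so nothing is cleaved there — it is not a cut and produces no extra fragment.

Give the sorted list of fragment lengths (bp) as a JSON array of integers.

[2,5,5,6,6,6,7,8,8,8,9,9,9,10,10,11,11,12,12,12,13,14,15,15]

Per-enzyme occurrences:
  CdoV GAAGTCGA/4: at [39, 57, 67, 75, 93, 103, 115, 153, 208] ⇒ [43, 61, 71, 79, 97, 107, 119, 157, 212]
  RvuV GCTTTT/5: at [4, 18, 33, 50, 87, 125, 140, 163, 171, 180, 186, 193, 199, 216] ⇒ [9, 23, 38, 55, 92, 130, 145, 168, 176, 185, 191, 198, 204, 221]

Pooled cuts: [9, 23, 38, 43, 55, 61, 71, 79, 92, 97, 107, 119, 130, 145, 157, 168, 176, 185, 191, 198, 204, 212, 221]

Fragment lengths:
  [0,9): 9 bp
  [9,23): 14 bp
  [23,38): 15 bp
  [38,43): 5 bp
  [43,55): 12 bp
  [55,61): 6 bp
  [61,71): 10 bp
  [71,79): 8 bp
  [79,92): 13 bp
  [92,97): 5 bp
  [97,107): 10 bp
  [107,119): 12 bp
  [119,130): 11 bp
  [130,145): 15 bp
  [145,157): 12 bp
  [157,168): 11 bp
  [168,176): 8 bp
  [176,185): 9 bp
  [185,191): 6 bp
  [191,198): 7 bp
  [198,204): 6 bp
  [204,212): 8 bp
  [212,221): 9 bp
  [221,223): 2 bp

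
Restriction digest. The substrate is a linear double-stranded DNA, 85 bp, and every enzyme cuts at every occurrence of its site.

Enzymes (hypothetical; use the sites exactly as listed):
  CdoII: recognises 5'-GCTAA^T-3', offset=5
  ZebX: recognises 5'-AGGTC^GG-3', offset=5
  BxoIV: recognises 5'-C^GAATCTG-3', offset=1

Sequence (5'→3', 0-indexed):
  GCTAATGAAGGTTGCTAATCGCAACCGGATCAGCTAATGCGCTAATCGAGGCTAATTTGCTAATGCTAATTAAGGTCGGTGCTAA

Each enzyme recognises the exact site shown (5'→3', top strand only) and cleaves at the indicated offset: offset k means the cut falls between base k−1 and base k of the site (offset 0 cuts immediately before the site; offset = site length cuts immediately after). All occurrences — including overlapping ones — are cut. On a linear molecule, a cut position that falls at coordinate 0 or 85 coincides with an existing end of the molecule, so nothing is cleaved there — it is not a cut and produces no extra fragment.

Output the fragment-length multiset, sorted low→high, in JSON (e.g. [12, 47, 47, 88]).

Site scan:
  CdoII GCTAAT/5: at [0, 13, 32, 40, 50, 58, 64] ⇒ [5, 18, 37, 45, 55, 63, 69]
  ZebX AGGTCGG/5: at [72] ⇒ [77]
  BxoIV (CGAATCTG, off=1): no sites

Pooled cuts: [5, 18, 37, 45, 55, 63, 69, 77]

Fragment lengths:
  [0,5): 5 bp
  [5,18): 13 bp
  [18,37): 19 bp
  [37,45): 8 bp
  [45,55): 10 bp
  [55,63): 8 bp
  [63,69): 6 bp
  [69,77): 8 bp
  [77,85): 8 bp

[5,6,8,8,8,8,10,13,19]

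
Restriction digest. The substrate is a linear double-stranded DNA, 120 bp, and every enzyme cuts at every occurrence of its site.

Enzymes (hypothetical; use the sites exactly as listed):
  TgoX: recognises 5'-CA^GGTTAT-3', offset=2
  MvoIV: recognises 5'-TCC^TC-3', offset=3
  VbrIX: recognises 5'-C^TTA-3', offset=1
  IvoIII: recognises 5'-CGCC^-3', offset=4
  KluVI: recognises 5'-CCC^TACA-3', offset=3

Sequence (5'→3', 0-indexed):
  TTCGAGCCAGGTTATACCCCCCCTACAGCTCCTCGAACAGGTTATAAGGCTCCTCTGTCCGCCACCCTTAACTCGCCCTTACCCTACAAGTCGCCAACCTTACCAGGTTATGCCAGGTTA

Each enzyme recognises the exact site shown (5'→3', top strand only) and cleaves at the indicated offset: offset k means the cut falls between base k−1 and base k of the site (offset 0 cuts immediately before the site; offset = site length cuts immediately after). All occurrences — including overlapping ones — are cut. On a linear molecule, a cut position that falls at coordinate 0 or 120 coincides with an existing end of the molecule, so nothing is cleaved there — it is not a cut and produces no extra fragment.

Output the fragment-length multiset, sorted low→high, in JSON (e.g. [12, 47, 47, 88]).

[1,4,4,6,6,7,9,9,10,10,11,14,14,15]

Site scan:
  TgoX (CAGGTTAT, off=2): starts [7, 37, 103] → cuts [9, 39, 105]
  MvoIV (TCCTC, off=3): starts [29, 50] → cuts [32, 53]
  VbrIX (CTTA, off=1): starts [66, 77, 98] → cuts [67, 78, 99]
  IvoIII (CGCC, off=4): starts [59, 73, 91] → cuts [63, 77, 95]
  KluVI (CCCTACA, off=3): starts [20, 81] → cuts [23, 84]

All cut coordinates (distinct, sorted): [9, 23, 32, 39, 53, 63, 67, 77, 78, 84, 95, 99, 105]

Fragment lengths:
  [0,9): 9 bp
  [9,23): 14 bp
  [23,32): 9 bp
  [32,39): 7 bp
  [39,53): 14 bp
  [53,63): 10 bp
  [63,67): 4 bp
  [67,77): 10 bp
  [77,78): 1 bp
  [78,84): 6 bp
  [84,95): 11 bp
  [95,99): 4 bp
  [99,105): 6 bp
  [105,120): 15 bp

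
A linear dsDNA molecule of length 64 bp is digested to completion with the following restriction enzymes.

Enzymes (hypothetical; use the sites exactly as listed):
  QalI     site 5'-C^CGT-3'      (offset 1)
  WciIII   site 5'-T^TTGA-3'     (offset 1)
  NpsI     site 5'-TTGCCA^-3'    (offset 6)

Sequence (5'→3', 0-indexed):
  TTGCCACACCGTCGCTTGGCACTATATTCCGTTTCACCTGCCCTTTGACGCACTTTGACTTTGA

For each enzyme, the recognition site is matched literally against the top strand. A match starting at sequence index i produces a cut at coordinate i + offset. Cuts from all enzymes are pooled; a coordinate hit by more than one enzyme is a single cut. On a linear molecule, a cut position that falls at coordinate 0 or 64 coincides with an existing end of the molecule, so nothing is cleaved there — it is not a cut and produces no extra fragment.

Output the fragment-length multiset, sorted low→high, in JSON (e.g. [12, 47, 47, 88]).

Per-enzyme occurrences:
  QalI CCGT/1: at [8, 28] ⇒ [9, 29]
  WciIII TTTGA/1: at [43, 53, 59] ⇒ [44, 54, 60]
  NpsI TTGCCA/6: at [0] ⇒ [6]

All cut coordinates (distinct, sorted): [6, 9, 29, 44, 54, 60]

Fragments:
  [0,6): 6 bp
  [6,9): 3 bp
  [9,29): 20 bp
  [29,44): 15 bp
  [44,54): 10 bp
  [54,60): 6 bp
  [60,64): 4 bp

[3,4,6,6,10,15,20]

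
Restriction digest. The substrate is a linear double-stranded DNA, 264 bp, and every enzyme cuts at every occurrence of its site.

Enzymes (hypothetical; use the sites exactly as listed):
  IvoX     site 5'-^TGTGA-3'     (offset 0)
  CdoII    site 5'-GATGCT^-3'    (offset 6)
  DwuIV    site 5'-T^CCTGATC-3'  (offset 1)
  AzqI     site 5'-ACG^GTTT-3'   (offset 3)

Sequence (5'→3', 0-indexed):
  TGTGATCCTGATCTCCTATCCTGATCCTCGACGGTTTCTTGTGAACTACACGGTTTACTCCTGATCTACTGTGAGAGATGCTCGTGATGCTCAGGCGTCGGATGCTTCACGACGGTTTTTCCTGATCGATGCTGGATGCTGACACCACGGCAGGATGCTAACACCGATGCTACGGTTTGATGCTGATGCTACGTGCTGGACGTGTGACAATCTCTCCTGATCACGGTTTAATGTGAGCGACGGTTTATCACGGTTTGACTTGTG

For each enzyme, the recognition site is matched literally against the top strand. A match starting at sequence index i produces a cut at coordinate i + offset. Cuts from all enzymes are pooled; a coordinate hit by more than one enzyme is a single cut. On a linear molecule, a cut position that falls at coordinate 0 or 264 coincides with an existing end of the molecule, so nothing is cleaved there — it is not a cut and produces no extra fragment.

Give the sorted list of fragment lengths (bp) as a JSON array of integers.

[3,6,6,6,6,6,7,7,8,9,10,10,10,10,11,12,12,12,13,13,13,13,13,14,15,19]

Per-enzyme occurrences:
  IvoX TGTGA/0: at [0, 39, 69, 202, 231] ⇒ [39, 69, 202, 231] (position 0 is a terminus of the linear molecule — no cut)
  CdoII GATGCT/6: at [76, 85, 100, 127, 134, 153, 165, 178, 184] ⇒ [82, 91, 106, 133, 140, 159, 171, 184, 190]
  DwuIV TCCTGATC/1: at [5, 18, 58, 119, 214] ⇒ [6, 19, 59, 120, 215]
  AzqI ACGGTTT/3: at [30, 49, 111, 171, 222, 239, 249] ⇒ [33, 52, 114, 174, 225, 242, 252]

Pooled cuts: [6, 19, 33, 39, 52, 59, 69, 82, 91, 106, 114, 120, 133, 140, 159, 171, 174, 184, 190, 202, 215, 225, 231, 242, 252]

Fragments:
  [0,6): 6 bp
  [6,19): 13 bp
  [19,33): 14 bp
  [33,39): 6 bp
  [39,52): 13 bp
  [52,59): 7 bp
  [59,69): 10 bp
  [69,82): 13 bp
  [82,91): 9 bp
  [91,106): 15 bp
  [106,114): 8 bp
  [114,120): 6 bp
  [120,133): 13 bp
  [133,140): 7 bp
  [140,159): 19 bp
  [159,171): 12 bp
  [171,174): 3 bp
  [174,184): 10 bp
  [184,190): 6 bp
  [190,202): 12 bp
  [202,215): 13 bp
  [215,225): 10 bp
  [225,231): 6 bp
  [231,242): 11 bp
  [242,252): 10 bp
  [252,264): 12 bp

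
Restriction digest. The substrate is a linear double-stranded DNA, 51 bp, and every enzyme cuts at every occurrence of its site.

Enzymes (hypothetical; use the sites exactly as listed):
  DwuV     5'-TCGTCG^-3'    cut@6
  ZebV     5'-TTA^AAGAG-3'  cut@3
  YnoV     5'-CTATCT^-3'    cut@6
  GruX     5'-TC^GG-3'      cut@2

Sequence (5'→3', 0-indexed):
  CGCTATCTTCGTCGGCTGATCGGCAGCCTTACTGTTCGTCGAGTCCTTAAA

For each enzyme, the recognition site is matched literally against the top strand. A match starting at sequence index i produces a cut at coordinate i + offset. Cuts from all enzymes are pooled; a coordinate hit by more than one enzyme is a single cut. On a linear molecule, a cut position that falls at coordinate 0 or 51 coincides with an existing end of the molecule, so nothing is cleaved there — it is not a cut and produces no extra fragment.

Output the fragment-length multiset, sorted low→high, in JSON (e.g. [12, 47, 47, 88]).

Scan for sites:
  DwuV TCGTCG/6: at [8, 35] ⇒ [14, 41]
  ZebV (TTAAAGAG, off=3): no sites
  YnoV CTATCT/6: at [2] ⇒ [8]
  GruX TCGG/2: at [11, 19] ⇒ [13, 21]

All cut coordinates (distinct, sorted): [8, 13, 14, 21, 41]

Fragment lengths:
  [0,8): 8 bp
  [8,13): 5 bp
  [13,14): 1 bp
  [14,21): 7 bp
  [21,41): 20 bp
  [41,51): 10 bp

[1,5,7,8,10,20]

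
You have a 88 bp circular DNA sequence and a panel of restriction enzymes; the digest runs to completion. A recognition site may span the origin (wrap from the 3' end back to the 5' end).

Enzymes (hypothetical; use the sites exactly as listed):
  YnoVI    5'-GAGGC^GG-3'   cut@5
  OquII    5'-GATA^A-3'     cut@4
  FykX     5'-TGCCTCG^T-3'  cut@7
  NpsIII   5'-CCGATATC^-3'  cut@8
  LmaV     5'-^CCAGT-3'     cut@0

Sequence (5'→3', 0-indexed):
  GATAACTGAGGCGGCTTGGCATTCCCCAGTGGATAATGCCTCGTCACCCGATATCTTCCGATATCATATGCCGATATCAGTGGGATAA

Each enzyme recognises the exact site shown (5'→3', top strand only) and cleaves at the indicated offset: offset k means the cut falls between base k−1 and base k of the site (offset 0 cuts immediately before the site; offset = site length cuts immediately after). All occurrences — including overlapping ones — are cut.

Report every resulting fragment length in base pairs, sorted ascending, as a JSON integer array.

[5,8,8,9,10,10,12,13,13]

Site scan:
  YnoVI GAGGCGG/5: at [7] ⇒ [12]
  OquII GATAA/4: at [0, 31, 83] ⇒ [4, 35, 87]
  FykX TGCCTCGT/7: at [36] ⇒ [43]
  NpsIII CCGATATC/8: at [47, 57, 70] ⇒ [55, 65, 78]
  LmaV CCAGT/0: at [25] ⇒ [25]

Pooled cuts: [4, 12, 25, 35, 43, 55, 65, 78, 87]

Fragment lengths:
  4→12: 8 bp
  12→25: 13 bp
  25→35: 10 bp
  35→43: 8 bp
  43→55: 12 bp
  55→65: 10 bp
  65→78: 13 bp
  78→87: 9 bp
  87→4 (wrap): 88-87+4 = 5 bp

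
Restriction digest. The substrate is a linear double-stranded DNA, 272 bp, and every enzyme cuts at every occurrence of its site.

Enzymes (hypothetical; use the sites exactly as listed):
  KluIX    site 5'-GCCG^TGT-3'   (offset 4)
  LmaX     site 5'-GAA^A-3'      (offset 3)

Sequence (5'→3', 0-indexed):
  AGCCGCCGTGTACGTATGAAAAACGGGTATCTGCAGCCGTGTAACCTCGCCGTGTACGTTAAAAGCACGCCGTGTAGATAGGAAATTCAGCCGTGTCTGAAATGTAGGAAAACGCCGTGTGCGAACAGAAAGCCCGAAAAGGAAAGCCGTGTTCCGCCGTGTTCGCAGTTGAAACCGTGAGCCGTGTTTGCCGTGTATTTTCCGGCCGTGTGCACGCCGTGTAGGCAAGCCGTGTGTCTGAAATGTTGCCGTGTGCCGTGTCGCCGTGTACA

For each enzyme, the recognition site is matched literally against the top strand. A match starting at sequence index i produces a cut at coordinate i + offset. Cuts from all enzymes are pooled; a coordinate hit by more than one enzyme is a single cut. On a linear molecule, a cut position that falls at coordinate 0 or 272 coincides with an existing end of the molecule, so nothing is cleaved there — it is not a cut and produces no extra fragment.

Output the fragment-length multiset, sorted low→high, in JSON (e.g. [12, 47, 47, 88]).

[5,6,6,7,7,8,8,8,8,9,9,9,9,10,10,11,11,12,12,13,13,13,14,15,19,20]

Site scan:
  KluIX (GCCGTGT, off=4): starts [4, 35, 48, 68, 89, 113, 145, 155, 180, 189, 204, 215, 228, 247, 254, 262] → cuts [8, 39, 52, 72, 93, 117, 149, 159, 184, 193, 208, 219, 232, 251, 258, 266]
  LmaX (GAAA, off=3): starts [17, 81, 98, 107, 127, 135, 141, 170, 239] → cuts [20, 84, 101, 110, 130, 138, 144, 173, 242]

Pooled cuts: [8, 20, 39, 52, 72, 84, 93, 101, 110, 117, 130, 138, 144, 149, 159, 173, 184, 193, 208, 219, 232, 242, 251, 258, 266]

Fragment lengths:
  [0,8): 8 bp
  [8,20): 12 bp
  [20,39): 19 bp
  [39,52): 13 bp
  [52,72): 20 bp
  [72,84): 12 bp
  [84,93): 9 bp
  [93,101): 8 bp
  [101,110): 9 bp
  [110,117): 7 bp
  [117,130): 13 bp
  [130,138): 8 bp
  [138,144): 6 bp
  [144,149): 5 bp
  [149,159): 10 bp
  [159,173): 14 bp
  [173,184): 11 bp
  [184,193): 9 bp
  [193,208): 15 bp
  [208,219): 11 bp
  [219,232): 13 bp
  [232,242): 10 bp
  [242,251): 9 bp
  [251,258): 7 bp
  [258,266): 8 bp
  [266,272): 6 bp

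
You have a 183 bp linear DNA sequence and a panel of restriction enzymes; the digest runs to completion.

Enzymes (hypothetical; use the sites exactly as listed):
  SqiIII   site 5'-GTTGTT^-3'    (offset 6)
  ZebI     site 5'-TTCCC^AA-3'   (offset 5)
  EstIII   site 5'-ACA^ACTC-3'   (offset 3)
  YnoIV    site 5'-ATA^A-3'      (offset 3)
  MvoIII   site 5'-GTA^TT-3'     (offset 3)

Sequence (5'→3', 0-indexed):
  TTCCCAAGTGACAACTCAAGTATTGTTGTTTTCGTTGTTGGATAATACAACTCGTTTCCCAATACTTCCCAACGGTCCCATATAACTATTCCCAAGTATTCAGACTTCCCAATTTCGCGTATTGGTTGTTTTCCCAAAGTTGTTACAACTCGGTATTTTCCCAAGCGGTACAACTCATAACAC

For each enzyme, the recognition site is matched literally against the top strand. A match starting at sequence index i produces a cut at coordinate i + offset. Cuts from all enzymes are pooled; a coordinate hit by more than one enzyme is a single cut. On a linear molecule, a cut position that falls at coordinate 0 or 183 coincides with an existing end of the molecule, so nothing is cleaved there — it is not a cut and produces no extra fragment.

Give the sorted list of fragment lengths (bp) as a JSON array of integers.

Per-enzyme occurrences:
  SqiIII (GTTGTT, off=6): starts [24, 33, 124, 138] → cuts [30, 39, 130, 144]
  ZebI (TTCCCAA, off=5): starts [0, 55, 65, 88, 105, 130, 157] → cuts [5, 60, 70, 93, 110, 135, 162]
  EstIII (ACAACTC, off=3): starts [10, 46, 144, 169] → cuts [13, 49, 147, 172]
  YnoIV (ATAA, off=3): starts [41, 81, 176] → cuts [44, 84, 179]
  MvoIII (GTATT, off=3): starts [19, 95, 118, 152] → cuts [22, 98, 121, 155]

Pooled cuts: [5, 13, 22, 30, 39, 44, 49, 60, 70, 84, 93, 98, 110, 121, 130, 135, 144, 147, 155, 162, 172, 179]

Fragments:
  [0,5): 5 bp
  [5,13): 8 bp
  [13,22): 9 bp
  [22,30): 8 bp
  [30,39): 9 bp
  [39,44): 5 bp
  [44,49): 5 bp
  [49,60): 11 bp
  [60,70): 10 bp
  [70,84): 14 bp
  [84,93): 9 bp
  [93,98): 5 bp
  [98,110): 12 bp
  [110,121): 11 bp
  [121,130): 9 bp
  [130,135): 5 bp
  [135,144): 9 bp
  [144,147): 3 bp
  [147,155): 8 bp
  [155,162): 7 bp
  [162,172): 10 bp
  [172,179): 7 bp
  [179,183): 4 bp

[3,4,5,5,5,5,5,7,7,8,8,8,9,9,9,9,9,10,10,11,11,12,14]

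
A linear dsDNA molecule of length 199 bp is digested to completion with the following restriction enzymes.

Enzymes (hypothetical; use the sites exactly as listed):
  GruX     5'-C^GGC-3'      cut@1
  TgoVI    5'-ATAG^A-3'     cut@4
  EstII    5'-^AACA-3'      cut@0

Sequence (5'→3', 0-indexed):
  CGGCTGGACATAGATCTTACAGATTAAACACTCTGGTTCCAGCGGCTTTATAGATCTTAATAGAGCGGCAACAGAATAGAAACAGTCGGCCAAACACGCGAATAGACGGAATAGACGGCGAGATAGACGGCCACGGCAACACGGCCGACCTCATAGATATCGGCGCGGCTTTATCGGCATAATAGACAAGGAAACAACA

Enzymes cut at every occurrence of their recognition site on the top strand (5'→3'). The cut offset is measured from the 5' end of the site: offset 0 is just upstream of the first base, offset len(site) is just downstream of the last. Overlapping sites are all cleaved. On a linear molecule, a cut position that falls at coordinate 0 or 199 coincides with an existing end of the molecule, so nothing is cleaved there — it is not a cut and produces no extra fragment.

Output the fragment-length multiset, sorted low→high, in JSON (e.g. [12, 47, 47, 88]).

[1,1,2,2,3,3,3,3,4,5,5,5,5,6,7,7,9,9,10,10,10,10,10,12,13,13,14,17]

Site scan:
  GruX (CGGC, off=1): starts [0, 42, 65, 86, 115, 127, 133, 141, 160, 165, 174] → cuts [1, 43, 66, 87, 116, 128, 134, 142, 161, 166, 175]
  TgoVI (ATAGA, off=4): starts [9, 49, 59, 75, 101, 110, 122, 152, 181] → cuts [13, 53, 63, 79, 105, 114, 126, 156, 185]
  EstII (AACA, off=0): starts [26, 69, 80, 92, 137, 192, 195] → cuts [26, 69, 80, 92, 137, 192, 195]

All cut coordinates (distinct, sorted): [1, 13, 26, 43, 53, 63, 66, 69, 79, 80, 87, 92, 105, 114, 116, 126, 128, 134, 137, 142, 156, 161, 166, 175, 185, 192, 195]

Fragment lengths:
  [0,1): 1 bp
  [1,13): 12 bp
  [13,26): 13 bp
  [26,43): 17 bp
  [43,53): 10 bp
  [53,63): 10 bp
  [63,66): 3 bp
  [66,69): 3 bp
  [69,79): 10 bp
  [79,80): 1 bp
  [80,87): 7 bp
  [87,92): 5 bp
  [92,105): 13 bp
  [105,114): 9 bp
  [114,116): 2 bp
  [116,126): 10 bp
  [126,128): 2 bp
  [128,134): 6 bp
  [134,137): 3 bp
  [137,142): 5 bp
  [142,156): 14 bp
  [156,161): 5 bp
  [161,166): 5 bp
  [166,175): 9 bp
  [175,185): 10 bp
  [185,192): 7 bp
  [192,195): 3 bp
  [195,199): 4 bp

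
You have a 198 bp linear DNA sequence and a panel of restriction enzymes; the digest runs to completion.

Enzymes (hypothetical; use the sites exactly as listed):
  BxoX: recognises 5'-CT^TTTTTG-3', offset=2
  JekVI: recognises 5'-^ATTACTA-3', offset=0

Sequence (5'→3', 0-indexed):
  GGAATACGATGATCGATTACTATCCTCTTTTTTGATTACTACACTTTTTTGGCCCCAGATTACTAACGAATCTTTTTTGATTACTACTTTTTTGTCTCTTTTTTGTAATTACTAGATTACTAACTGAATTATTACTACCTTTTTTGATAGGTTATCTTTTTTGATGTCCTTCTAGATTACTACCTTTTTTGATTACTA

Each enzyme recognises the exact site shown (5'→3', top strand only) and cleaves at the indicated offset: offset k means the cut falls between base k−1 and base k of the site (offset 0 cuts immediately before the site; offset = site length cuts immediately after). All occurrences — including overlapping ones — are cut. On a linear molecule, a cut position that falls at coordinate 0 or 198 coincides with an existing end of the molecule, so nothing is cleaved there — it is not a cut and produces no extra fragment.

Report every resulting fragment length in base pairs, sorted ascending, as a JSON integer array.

Scan for sites:
  BxoX (CTTTTTTG, off=2): starts [26, 43, 71, 86, 97, 138, 155, 183] → cuts [28, 45, 73, 88, 99, 140, 157, 185]
  JekVI (ATTACTA, off=0): starts [15, 34, 58, 79, 107, 115, 130, 175, 191] → cuts [15, 34, 58, 79, 107, 115, 130, 175, 191]

Pooled cuts: [15, 28, 34, 45, 58, 73, 79, 88, 99, 107, 115, 130, 140, 157, 175, 185, 191]

Fragments:
  [0,15): 15 bp
  [15,28): 13 bp
  [28,34): 6 bp
  [34,45): 11 bp
  [45,58): 13 bp
  [58,73): 15 bp
  [73,79): 6 bp
  [79,88): 9 bp
  [88,99): 11 bp
  [99,107): 8 bp
  [107,115): 8 bp
  [115,130): 15 bp
  [130,140): 10 bp
  [140,157): 17 bp
  [157,175): 18 bp
  [175,185): 10 bp
  [185,191): 6 bp
  [191,198): 7 bp

[6,6,6,7,8,8,9,10,10,11,11,13,13,15,15,15,17,18]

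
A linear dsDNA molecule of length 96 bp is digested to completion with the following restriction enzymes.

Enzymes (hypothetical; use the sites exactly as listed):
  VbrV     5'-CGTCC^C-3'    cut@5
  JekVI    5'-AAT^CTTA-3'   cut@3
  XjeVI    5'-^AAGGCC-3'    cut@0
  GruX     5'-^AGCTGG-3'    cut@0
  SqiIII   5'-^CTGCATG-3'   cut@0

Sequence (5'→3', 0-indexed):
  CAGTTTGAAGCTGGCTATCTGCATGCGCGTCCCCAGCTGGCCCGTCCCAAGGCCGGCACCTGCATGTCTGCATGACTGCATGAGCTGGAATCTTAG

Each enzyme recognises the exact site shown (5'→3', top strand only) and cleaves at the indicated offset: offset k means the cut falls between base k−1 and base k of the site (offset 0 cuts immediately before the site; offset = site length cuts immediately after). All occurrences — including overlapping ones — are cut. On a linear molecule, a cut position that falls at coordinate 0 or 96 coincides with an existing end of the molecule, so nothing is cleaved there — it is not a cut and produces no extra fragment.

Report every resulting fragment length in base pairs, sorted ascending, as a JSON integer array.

Per-enzyme occurrences:
  VbrV (CGTCCC, off=5): starts [27, 42] → cuts [32, 47]
  JekVI (AATCTTA, off=3): starts [88] → cuts [91]
  XjeVI (AAGGCC, off=0): starts [48] → cuts [48]
  GruX (AGCTGG, off=0): starts [8, 34, 82] → cuts [8, 34, 82]
  SqiIII (CTGCATG, off=0): starts [18, 59, 67, 75] → cuts [18, 59, 67, 75]

All cut coordinates (distinct, sorted): [8, 18, 32, 34, 47, 48, 59, 67, 75, 82, 91]

Fragment lengths:
  [0,8): 8 bp
  [8,18): 10 bp
  [18,32): 14 bp
  [32,34): 2 bp
  [34,47): 13 bp
  [47,48): 1 bp
  [48,59): 11 bp
  [59,67): 8 bp
  [67,75): 8 bp
  [75,82): 7 bp
  [82,91): 9 bp
  [91,96): 5 bp

[1,2,5,7,8,8,8,9,10,11,13,14]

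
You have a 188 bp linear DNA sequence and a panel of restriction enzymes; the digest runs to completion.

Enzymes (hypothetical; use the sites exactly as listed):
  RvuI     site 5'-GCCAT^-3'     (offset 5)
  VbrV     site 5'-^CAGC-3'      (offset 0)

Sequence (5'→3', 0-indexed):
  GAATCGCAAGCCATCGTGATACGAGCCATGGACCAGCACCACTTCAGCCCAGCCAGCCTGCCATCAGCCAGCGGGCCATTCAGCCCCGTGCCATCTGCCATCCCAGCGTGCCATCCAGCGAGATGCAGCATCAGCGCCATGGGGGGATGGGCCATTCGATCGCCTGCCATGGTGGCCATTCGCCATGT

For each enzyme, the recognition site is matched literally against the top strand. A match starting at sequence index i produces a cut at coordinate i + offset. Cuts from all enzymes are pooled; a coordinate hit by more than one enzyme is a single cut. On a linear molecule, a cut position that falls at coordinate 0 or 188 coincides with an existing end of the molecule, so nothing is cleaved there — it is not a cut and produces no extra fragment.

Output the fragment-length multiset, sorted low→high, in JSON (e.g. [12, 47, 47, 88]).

[1,1,2,2,4,4,4,5,6,7,7,9,9,10,11,11,11,11,14,14,15,15,15]

Scan for sites:
  RvuI (GCCAT, off=5): starts [9, 24, 59, 74, 89, 96, 109, 135, 150, 165, 174, 181] → cuts [14, 29, 64, 79, 94, 101, 114, 140, 155, 170, 179, 186]
  VbrV (CAGC, off=0): starts [33, 44, 49, 53, 64, 68, 80, 103, 115, 125, 131] → cuts [33, 44, 49, 53, 64, 68, 80, 103, 115, 125, 131]

Pooled cuts: [14, 29, 33, 44, 49, 53, 64, 68, 79, 80, 94, 101, 103, 114, 115, 125, 131, 140, 155, 170, 179, 186]

Fragments:
  [0,14): 14 bp
  [14,29): 15 bp
  [29,33): 4 bp
  [33,44): 11 bp
  [44,49): 5 bp
  [49,53): 4 bp
  [53,64): 11 bp
  [64,68): 4 bp
  [68,79): 11 bp
  [79,80): 1 bp
  [80,94): 14 bp
  [94,101): 7 bp
  [101,103): 2 bp
  [103,114): 11 bp
  [114,115): 1 bp
  [115,125): 10 bp
  [125,131): 6 bp
  [131,140): 9 bp
  [140,155): 15 bp
  [155,170): 15 bp
  [170,179): 9 bp
  [179,186): 7 bp
  [186,188): 2 bp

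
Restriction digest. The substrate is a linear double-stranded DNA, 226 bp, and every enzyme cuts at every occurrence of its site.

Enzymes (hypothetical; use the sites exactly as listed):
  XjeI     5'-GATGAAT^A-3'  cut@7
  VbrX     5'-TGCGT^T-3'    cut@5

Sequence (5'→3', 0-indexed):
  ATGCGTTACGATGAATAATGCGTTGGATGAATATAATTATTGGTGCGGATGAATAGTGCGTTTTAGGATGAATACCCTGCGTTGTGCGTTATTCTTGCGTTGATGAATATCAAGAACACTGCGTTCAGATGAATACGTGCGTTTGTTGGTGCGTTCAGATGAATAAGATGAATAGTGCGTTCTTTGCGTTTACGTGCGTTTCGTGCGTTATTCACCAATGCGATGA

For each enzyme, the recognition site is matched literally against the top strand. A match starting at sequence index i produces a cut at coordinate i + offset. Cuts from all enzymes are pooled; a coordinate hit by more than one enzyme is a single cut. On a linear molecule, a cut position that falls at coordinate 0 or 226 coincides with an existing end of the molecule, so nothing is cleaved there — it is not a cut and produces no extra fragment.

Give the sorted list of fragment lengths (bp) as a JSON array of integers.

[6,7,7,7,7,8,8,9,9,9,9,9,10,10,10,10,11,12,12,16,18,22]

Site scan:
  XjeI GATGAATA/7: at [9, 25, 47, 66, 101, 127, 157, 166] ⇒ [16, 32, 54, 73, 108, 134, 164, 173]
  VbrX TGCGTT/5: at [1, 18, 56, 77, 84, 95, 119, 137, 149, 175, 184, 194, 203] ⇒ [6, 23, 61, 82, 89, 100, 124, 142, 154, 180, 189, 199, 208]

All cut coordinates (distinct, sorted): [6, 16, 23, 32, 54, 61, 73, 82, 89, 100, 108, 124, 134, 142, 154, 164, 173, 180, 189, 199, 208]

Fragments:
  [0,6): 6 bp
  [6,16): 10 bp
  [16,23): 7 bp
  [23,32): 9 bp
  [32,54): 22 bp
  [54,61): 7 bp
  [61,73): 12 bp
  [73,82): 9 bp
  [82,89): 7 bp
  [89,100): 11 bp
  [100,108): 8 bp
  [108,124): 16 bp
  [124,134): 10 bp
  [134,142): 8 bp
  [142,154): 12 bp
  [154,164): 10 bp
  [164,173): 9 bp
  [173,180): 7 bp
  [180,189): 9 bp
  [189,199): 10 bp
  [199,208): 9 bp
  [208,226): 18 bp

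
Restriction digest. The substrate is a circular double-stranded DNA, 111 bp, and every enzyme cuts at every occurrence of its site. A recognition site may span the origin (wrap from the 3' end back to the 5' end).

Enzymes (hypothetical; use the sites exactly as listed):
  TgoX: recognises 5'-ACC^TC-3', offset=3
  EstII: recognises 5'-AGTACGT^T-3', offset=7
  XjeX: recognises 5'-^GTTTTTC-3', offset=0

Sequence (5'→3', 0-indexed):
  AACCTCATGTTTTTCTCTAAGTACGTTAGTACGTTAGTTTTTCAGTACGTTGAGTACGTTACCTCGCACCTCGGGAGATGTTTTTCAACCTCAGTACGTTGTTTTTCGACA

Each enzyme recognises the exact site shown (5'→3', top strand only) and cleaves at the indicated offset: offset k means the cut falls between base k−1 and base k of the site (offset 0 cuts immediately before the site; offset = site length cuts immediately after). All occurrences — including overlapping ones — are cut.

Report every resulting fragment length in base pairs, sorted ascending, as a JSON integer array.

Per-enzyme occurrences:
  TgoX (ACCTC, off=3): starts [1, 60, 67, 87] → cuts [4, 63, 70, 90]
  EstII (AGTACGTT, off=7): starts [19, 27, 43, 52, 92] → cuts [26, 34, 50, 59, 99]
  XjeX (GTTTTTC, off=0): starts [8, 36, 79, 100] → cuts [8, 36, 79, 100]

Pooled cuts: [4, 8, 26, 34, 36, 50, 59, 63, 70, 79, 90, 99, 100]

Fragments:
  4→8: 4 bp
  8→26: 18 bp
  26→34: 8 bp
  34→36: 2 bp
  36→50: 14 bp
  50→59: 9 bp
  59→63: 4 bp
  63→70: 7 bp
  70→79: 9 bp
  79→90: 11 bp
  90→99: 9 bp
  99→100: 1 bp
  100→4 (wrap): 111-100+4 = 15 bp

[1,2,4,4,7,8,9,9,9,11,14,15,18]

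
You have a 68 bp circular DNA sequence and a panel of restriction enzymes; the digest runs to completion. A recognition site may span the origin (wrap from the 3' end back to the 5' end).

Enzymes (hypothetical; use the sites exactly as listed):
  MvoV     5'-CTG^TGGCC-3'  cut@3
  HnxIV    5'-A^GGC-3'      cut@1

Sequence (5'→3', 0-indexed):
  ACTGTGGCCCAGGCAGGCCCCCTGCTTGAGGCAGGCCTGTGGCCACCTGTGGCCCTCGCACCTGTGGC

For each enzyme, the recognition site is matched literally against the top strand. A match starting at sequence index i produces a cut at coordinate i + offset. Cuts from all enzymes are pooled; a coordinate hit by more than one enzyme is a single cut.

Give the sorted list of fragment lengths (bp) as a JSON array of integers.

[4,4,6,7,10,14,23]

Site scan:
  MvoV (CTGTGGCC, off=3): starts [1, 36, 46] → cuts [4, 39, 49]
  HnxIV (AGGC, off=1): starts [10, 14, 28, 32] → cuts [11, 15, 29, 33]

Pooled cuts: [4, 11, 15, 29, 33, 39, 49]

Fragments:
  4→11: 7 bp
  11→15: 4 bp
  15→29: 14 bp
  29→33: 4 bp
  33→39: 6 bp
  39→49: 10 bp
  49→4 (wrap): 68-49+4 = 23 bp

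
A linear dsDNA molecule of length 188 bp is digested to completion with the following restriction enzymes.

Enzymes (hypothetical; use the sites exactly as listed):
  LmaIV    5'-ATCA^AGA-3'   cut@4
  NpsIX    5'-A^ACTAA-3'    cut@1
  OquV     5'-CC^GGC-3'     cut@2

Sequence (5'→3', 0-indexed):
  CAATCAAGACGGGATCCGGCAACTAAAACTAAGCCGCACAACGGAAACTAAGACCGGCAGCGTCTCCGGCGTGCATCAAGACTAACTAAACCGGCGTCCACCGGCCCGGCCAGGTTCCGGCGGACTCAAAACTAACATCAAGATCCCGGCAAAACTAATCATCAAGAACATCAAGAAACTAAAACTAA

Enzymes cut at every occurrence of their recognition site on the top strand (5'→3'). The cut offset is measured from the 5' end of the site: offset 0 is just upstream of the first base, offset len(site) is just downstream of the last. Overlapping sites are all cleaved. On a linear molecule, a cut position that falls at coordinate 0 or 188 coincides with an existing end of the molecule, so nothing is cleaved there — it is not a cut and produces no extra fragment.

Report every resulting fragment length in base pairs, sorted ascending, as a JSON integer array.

Scan for sites:
  LmaIV ATCAAGA/4: at [2, 74, 136, 160, 169] ⇒ [6, 78, 140, 164, 173]
  NpsIX AACTAA/1: at [20, 26, 45, 83, 129, 152, 176, 182] ⇒ [21, 27, 46, 84, 130, 153, 177, 183]
  OquV CCGGC/2: at [15, 53, 65, 90, 100, 105, 116, 145] ⇒ [17, 55, 67, 92, 102, 107, 118, 147]

All cut coordinates (distinct, sorted): [6, 17, 21, 27, 46, 55, 67, 78, 84, 92, 102, 107, 118, 130, 140, 147, 153, 164, 173, 177, 183]

Fragments:
  [0,6): 6 bp
  [6,17): 11 bp
  [17,21): 4 bp
  [21,27): 6 bp
  [27,46): 19 bp
  [46,55): 9 bp
  [55,67): 12 bp
  [67,78): 11 bp
  [78,84): 6 bp
  [84,92): 8 bp
  [92,102): 10 bp
  [102,107): 5 bp
  [107,118): 11 bp
  [118,130): 12 bp
  [130,140): 10 bp
  [140,147): 7 bp
  [147,153): 6 bp
  [153,164): 11 bp
  [164,173): 9 bp
  [173,177): 4 bp
  [177,183): 6 bp
  [183,188): 5 bp

[4,4,5,5,6,6,6,6,6,7,8,9,9,10,10,11,11,11,11,12,12,19]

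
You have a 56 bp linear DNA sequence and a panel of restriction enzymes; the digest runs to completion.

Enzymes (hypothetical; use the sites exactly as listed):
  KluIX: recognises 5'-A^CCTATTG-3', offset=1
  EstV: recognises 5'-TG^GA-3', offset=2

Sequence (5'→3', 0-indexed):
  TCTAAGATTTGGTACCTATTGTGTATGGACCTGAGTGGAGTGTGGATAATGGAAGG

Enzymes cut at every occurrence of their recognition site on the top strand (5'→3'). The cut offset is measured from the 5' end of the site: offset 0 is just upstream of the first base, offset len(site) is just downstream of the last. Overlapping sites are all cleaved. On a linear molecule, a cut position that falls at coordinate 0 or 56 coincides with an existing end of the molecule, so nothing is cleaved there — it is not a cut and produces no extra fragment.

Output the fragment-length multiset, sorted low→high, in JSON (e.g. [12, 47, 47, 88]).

[5,7,7,10,13,14]

Site scan:
  KluIX ACCTATTG/1: at [13] ⇒ [14]
  EstV TGGA/2: at [25, 35, 42, 49] ⇒ [27, 37, 44, 51]

Pooled cuts: [14, 27, 37, 44, 51]

Fragments:
  [0,14): 14 bp
  [14,27): 13 bp
  [27,37): 10 bp
  [37,44): 7 bp
  [44,51): 7 bp
  [51,56): 5 bp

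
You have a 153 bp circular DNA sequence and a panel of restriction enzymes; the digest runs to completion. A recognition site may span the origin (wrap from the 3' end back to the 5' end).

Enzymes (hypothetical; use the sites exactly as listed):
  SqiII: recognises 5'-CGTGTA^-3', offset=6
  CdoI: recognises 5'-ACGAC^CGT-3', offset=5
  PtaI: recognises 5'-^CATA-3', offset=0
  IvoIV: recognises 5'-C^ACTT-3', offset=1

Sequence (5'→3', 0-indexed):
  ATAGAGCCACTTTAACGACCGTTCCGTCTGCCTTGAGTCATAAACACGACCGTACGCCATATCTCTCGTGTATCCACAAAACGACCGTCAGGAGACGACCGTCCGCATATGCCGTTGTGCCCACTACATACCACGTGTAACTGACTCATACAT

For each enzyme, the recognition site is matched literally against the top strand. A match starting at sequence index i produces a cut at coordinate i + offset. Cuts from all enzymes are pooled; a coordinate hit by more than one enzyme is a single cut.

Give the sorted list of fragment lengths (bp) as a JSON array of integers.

Scan for sites:
  SqiII CGTGTA/6: at [66, 133] ⇒ [72, 139]
  CdoI ACGACCGT/5: at [14, 45, 80, 94] ⇒ [19, 50, 85, 99]
  PtaI CATA/0: at [38, 57, 105, 126, 146, 150] ⇒ [38, 57, 105, 126, 146, 150]
  IvoIV CACTT/1: at [7] ⇒ [8]

Pooled cuts: [8, 19, 38, 50, 57, 72, 85, 99, 105, 126, 139, 146, 150]

Fragments:
  8→19: 11 bp
  19→38: 19 bp
  38→50: 12 bp
  50→57: 7 bp
  57→72: 15 bp
  72→85: 13 bp
  85→99: 14 bp
  99→105: 6 bp
  105→126: 21 bp
  126→139: 13 bp
  139→146: 7 bp
  146→150: 4 bp
  150→8 (wrap): 153-150+8 = 11 bp

[4,6,7,7,11,11,12,13,13,14,15,19,21]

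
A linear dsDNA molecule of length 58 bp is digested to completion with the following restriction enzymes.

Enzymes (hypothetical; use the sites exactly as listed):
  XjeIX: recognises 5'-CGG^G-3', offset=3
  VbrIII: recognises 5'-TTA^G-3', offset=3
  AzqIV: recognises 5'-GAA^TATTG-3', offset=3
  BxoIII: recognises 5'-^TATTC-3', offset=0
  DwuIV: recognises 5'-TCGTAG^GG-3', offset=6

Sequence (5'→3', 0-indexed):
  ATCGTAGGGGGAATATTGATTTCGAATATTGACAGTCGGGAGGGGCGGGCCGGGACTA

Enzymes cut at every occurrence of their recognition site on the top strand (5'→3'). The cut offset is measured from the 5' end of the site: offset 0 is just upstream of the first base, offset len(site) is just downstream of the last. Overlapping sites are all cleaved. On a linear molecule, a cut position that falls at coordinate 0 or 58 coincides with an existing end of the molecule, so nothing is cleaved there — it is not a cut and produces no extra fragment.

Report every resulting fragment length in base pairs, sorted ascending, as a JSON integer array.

[5,5,6,7,9,13,13]

Scan for sites:
  XjeIX (CGGG, off=3): starts [36, 45, 50] → cuts [39, 48, 53]
  VbrIII (TTAG, off=3): no sites
  AzqIV (GAATATTG, off=3): starts [10, 23] → cuts [13, 26]
  BxoIII (TATTC, off=0): no sites
  DwuIV (TCGTAGGG, off=6): starts [1] → cuts [7]

Pooled cuts: [7, 13, 26, 39, 48, 53]

Fragment lengths:
  [0,7): 7 bp
  [7,13): 6 bp
  [13,26): 13 bp
  [26,39): 13 bp
  [39,48): 9 bp
  [48,53): 5 bp
  [53,58): 5 bp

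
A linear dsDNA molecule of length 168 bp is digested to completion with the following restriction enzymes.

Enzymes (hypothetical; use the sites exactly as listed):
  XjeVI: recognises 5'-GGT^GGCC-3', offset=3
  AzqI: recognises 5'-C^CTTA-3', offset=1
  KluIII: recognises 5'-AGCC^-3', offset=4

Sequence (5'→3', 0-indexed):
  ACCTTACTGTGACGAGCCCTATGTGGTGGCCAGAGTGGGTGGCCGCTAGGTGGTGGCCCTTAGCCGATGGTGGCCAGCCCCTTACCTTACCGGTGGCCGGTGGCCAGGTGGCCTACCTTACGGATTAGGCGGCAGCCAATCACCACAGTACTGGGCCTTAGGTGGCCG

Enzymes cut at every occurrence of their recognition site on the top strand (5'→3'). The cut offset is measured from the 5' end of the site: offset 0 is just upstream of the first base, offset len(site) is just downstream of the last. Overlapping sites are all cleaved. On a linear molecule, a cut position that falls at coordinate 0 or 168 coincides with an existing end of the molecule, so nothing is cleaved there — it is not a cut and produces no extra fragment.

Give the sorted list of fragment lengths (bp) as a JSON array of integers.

Scan for sites:
  XjeVI (GGTGGCC, off=3): starts [24, 37, 51, 68, 91, 98, 106, 160] → cuts [27, 40, 54, 71, 94, 101, 109, 163]
  AzqI (CCTTA, off=1): starts [1, 57, 79, 84, 115, 155] → cuts [2, 58, 80, 85, 116, 156]
  KluIII (AGCC, off=4): starts [14, 61, 75, 133] → cuts [18, 65, 79, 137]

All cut coordinates (distinct, sorted): [2, 18, 27, 40, 54, 58, 65, 71, 79, 80, 85, 94, 101, 109, 116, 137, 156, 163]

Fragment lengths:
  [0,2): 2 bp
  [2,18): 16 bp
  [18,27): 9 bp
  [27,40): 13 bp
  [40,54): 14 bp
  [54,58): 4 bp
  [58,65): 7 bp
  [65,71): 6 bp
  [71,79): 8 bp
  [79,80): 1 bp
  [80,85): 5 bp
  [85,94): 9 bp
  [94,101): 7 bp
  [101,109): 8 bp
  [109,116): 7 bp
  [116,137): 21 bp
  [137,156): 19 bp
  [156,163): 7 bp
  [163,168): 5 bp

[1,2,4,5,5,6,7,7,7,7,8,8,9,9,13,14,16,19,21]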